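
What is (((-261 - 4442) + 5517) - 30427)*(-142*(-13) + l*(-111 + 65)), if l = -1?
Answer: -56027796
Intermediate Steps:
(((-261 - 4442) + 5517) - 30427)*(-142*(-13) + l*(-111 + 65)) = (((-261 - 4442) + 5517) - 30427)*(-142*(-13) - (-111 + 65)) = ((-4703 + 5517) - 30427)*(1846 - 1*(-46)) = (814 - 30427)*(1846 + 46) = -29613*1892 = -56027796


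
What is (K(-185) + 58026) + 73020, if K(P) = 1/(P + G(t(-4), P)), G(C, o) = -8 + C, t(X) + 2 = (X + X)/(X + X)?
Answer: 25422923/194 ≈ 1.3105e+5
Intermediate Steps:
t(X) = -1 (t(X) = -2 + (X + X)/(X + X) = -2 + (2*X)/((2*X)) = -2 + (2*X)*(1/(2*X)) = -2 + 1 = -1)
K(P) = 1/(-9 + P) (K(P) = 1/(P + (-8 - 1)) = 1/(P - 9) = 1/(-9 + P))
(K(-185) + 58026) + 73020 = (1/(-9 - 185) + 58026) + 73020 = (1/(-194) + 58026) + 73020 = (-1/194 + 58026) + 73020 = 11257043/194 + 73020 = 25422923/194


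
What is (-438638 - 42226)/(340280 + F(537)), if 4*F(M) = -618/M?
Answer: -172149312/121820137 ≈ -1.4131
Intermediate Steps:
F(M) = -309/(2*M) (F(M) = (-618/M)/4 = -309/(2*M))
(-438638 - 42226)/(340280 + F(537)) = (-438638 - 42226)/(340280 - 309/2/537) = -480864/(340280 - 309/2*1/537) = -480864/(340280 - 103/358) = -480864/121820137/358 = -480864*358/121820137 = -172149312/121820137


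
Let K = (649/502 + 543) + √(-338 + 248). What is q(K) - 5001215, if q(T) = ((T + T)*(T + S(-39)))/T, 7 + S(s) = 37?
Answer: -1255016670/251 + 6*I*√10 ≈ -5.0001e+6 + 18.974*I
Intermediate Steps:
S(s) = 30 (S(s) = -7 + 37 = 30)
K = 273235/502 + 3*I*√10 (K = (649*(1/502) + 543) + √(-90) = (649/502 + 543) + 3*I*√10 = 273235/502 + 3*I*√10 ≈ 544.29 + 9.4868*I)
q(T) = 60 + 2*T (q(T) = ((T + T)*(T + 30))/T = ((2*T)*(30 + T))/T = (2*T*(30 + T))/T = 60 + 2*T)
q(K) - 5001215 = (60 + 2*(273235/502 + 3*I*√10)) - 5001215 = (60 + (273235/251 + 6*I*√10)) - 5001215 = (288295/251 + 6*I*√10) - 5001215 = -1255016670/251 + 6*I*√10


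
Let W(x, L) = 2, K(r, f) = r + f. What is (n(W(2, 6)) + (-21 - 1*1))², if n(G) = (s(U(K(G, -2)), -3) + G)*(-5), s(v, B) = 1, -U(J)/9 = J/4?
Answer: 1369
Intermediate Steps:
K(r, f) = f + r
U(J) = -9*J/4
n(G) = -5 - 5*G (n(G) = (1 + G)*(-5) = -5 - 5*G)
(n(W(2, 6)) + (-21 - 1*1))² = ((-5 - 5*2) + (-21 - 1*1))² = ((-5 - 10) + (-21 - 1))² = (-15 - 22)² = (-37)² = 1369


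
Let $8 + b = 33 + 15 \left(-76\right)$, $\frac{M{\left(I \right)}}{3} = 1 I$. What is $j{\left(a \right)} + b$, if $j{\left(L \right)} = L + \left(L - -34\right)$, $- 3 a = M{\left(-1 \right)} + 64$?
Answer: $- \frac{3365}{3} \approx -1121.7$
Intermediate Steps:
$M{\left(I \right)} = 3 I$ ($M{\left(I \right)} = 3 \cdot 1 I = 3 I$)
$a = - \frac{61}{3}$ ($a = - \frac{3 \left(-1\right) + 64}{3} = - \frac{-3 + 64}{3} = \left(- \frac{1}{3}\right) 61 = - \frac{61}{3} \approx -20.333$)
$j{\left(L \right)} = 34 + 2 L$ ($j{\left(L \right)} = L + \left(L + 34\right) = L + \left(34 + L\right) = 34 + 2 L$)
$b = -1115$ ($b = -8 + \left(33 + 15 \left(-76\right)\right) = -8 + \left(33 - 1140\right) = -8 - 1107 = -1115$)
$j{\left(a \right)} + b = \left(34 + 2 \left(- \frac{61}{3}\right)\right) - 1115 = \left(34 - \frac{122}{3}\right) - 1115 = - \frac{20}{3} - 1115 = - \frac{3365}{3}$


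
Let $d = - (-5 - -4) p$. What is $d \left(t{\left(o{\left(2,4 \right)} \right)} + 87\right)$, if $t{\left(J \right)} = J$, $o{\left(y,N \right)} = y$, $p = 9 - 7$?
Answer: $178$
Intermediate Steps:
$p = 2$
$d = 2$ ($d = - (-5 - -4) 2 = - (-5 + 4) 2 = \left(-1\right) \left(-1\right) 2 = 1 \cdot 2 = 2$)
$d \left(t{\left(o{\left(2,4 \right)} \right)} + 87\right) = 2 \left(2 + 87\right) = 2 \cdot 89 = 178$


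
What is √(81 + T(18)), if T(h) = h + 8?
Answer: √107 ≈ 10.344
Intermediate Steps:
T(h) = 8 + h
√(81 + T(18)) = √(81 + (8 + 18)) = √(81 + 26) = √107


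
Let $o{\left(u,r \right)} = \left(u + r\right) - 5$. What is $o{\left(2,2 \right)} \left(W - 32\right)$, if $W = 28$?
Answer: $4$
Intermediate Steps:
$o{\left(u,r \right)} = -5 + r + u$ ($o{\left(u,r \right)} = \left(r + u\right) - 5 = -5 + r + u$)
$o{\left(2,2 \right)} \left(W - 32\right) = \left(-5 + 2 + 2\right) \left(28 - 32\right) = \left(-1\right) \left(-4\right) = 4$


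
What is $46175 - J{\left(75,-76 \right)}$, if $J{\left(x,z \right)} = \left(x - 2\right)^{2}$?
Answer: $40846$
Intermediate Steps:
$J{\left(x,z \right)} = \left(-2 + x\right)^{2}$
$46175 - J{\left(75,-76 \right)} = 46175 - \left(-2 + 75\right)^{2} = 46175 - 73^{2} = 46175 - 5329 = 40846$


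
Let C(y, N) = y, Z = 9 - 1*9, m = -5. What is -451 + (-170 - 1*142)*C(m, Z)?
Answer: 1109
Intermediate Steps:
Z = 0 (Z = 9 - 9 = 0)
-451 + (-170 - 1*142)*C(m, Z) = -451 + (-170 - 1*142)*(-5) = -451 + (-170 - 142)*(-5) = -451 - 312*(-5) = -451 + 1560 = 1109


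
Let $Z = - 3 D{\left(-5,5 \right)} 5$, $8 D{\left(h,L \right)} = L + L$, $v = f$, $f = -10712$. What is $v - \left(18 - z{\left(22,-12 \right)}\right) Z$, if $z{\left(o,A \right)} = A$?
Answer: $- \frac{20299}{2} \approx -10150.0$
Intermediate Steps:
$v = -10712$
$D{\left(h,L \right)} = \frac{L}{4}$ ($D{\left(h,L \right)} = \frac{L + L}{8} = \frac{2 L}{8} = \frac{L}{4}$)
$Z = - \frac{75}{4}$ ($Z = - 3 \cdot \frac{1}{4} \cdot 5 \cdot 5 = \left(-3\right) \frac{5}{4} \cdot 5 = \left(- \frac{15}{4}\right) 5 = - \frac{75}{4} \approx -18.75$)
$v - \left(18 - z{\left(22,-12 \right)}\right) Z = -10712 - \left(18 - -12\right) \left(- \frac{75}{4}\right) = -10712 - \left(18 + 12\right) \left(- \frac{75}{4}\right) = -10712 - 30 \left(- \frac{75}{4}\right) = -10712 - - \frac{1125}{2} = -10712 + \frac{1125}{2} = - \frac{20299}{2}$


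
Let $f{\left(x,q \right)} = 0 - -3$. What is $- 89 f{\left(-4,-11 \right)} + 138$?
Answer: $-129$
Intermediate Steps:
$f{\left(x,q \right)} = 3$ ($f{\left(x,q \right)} = 0 + 3 = 3$)
$- 89 f{\left(-4,-11 \right)} + 138 = \left(-89\right) 3 + 138 = -267 + 138 = -129$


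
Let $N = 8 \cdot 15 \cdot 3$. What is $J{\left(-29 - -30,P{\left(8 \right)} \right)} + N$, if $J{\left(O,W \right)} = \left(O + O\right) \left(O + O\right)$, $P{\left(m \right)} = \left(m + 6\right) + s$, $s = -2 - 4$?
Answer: $364$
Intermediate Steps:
$s = -6$ ($s = -2 - 4 = -6$)
$N = 360$ ($N = 120 \cdot 3 = 360$)
$P{\left(m \right)} = m$ ($P{\left(m \right)} = \left(m + 6\right) - 6 = \left(6 + m\right) - 6 = m$)
$J{\left(O,W \right)} = 4 O^{2}$ ($J{\left(O,W \right)} = 2 O 2 O = 4 O^{2}$)
$J{\left(-29 - -30,P{\left(8 \right)} \right)} + N = 4 \left(-29 - -30\right)^{2} + 360 = 4 \left(-29 + 30\right)^{2} + 360 = 4 \cdot 1^{2} + 360 = 4 \cdot 1 + 360 = 4 + 360 = 364$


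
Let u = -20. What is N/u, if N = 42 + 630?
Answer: -168/5 ≈ -33.600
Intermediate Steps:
N = 672
N/u = 672/(-20) = 672*(-1/20) = -168/5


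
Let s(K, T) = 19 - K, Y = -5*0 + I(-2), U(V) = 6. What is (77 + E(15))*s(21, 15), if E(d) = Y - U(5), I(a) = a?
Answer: -138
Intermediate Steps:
Y = -2 (Y = -5*0 - 2 = 0 - 2 = -2)
E(d) = -8 (E(d) = -2 - 1*6 = -2 - 6 = -8)
(77 + E(15))*s(21, 15) = (77 - 8)*(19 - 1*21) = 69*(19 - 21) = 69*(-2) = -138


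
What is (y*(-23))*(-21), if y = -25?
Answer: -12075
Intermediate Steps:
(y*(-23))*(-21) = -25*(-23)*(-21) = 575*(-21) = -12075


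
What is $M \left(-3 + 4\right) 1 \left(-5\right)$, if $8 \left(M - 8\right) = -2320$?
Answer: $1410$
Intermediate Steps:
$M = -282$ ($M = 8 + \frac{1}{8} \left(-2320\right) = 8 - 290 = -282$)
$M \left(-3 + 4\right) 1 \left(-5\right) = - 282 \left(-3 + 4\right) 1 \left(-5\right) = - 282 \cdot 1 \cdot 1 \left(-5\right) = - 282 \cdot 1 \left(-5\right) = \left(-282\right) \left(-5\right) = 1410$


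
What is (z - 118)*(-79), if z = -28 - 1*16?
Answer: 12798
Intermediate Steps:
z = -44 (z = -28 - 16 = -44)
(z - 118)*(-79) = (-44 - 118)*(-79) = -162*(-79) = 12798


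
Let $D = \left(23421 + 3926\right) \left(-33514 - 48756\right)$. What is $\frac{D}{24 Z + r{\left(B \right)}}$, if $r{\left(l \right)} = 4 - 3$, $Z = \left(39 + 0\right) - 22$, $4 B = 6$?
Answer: $- \frac{2249837690}{409} \approx -5.5008 \cdot 10^{6}$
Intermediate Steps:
$B = \frac{3}{2}$ ($B = \frac{1}{4} \cdot 6 = \frac{3}{2} \approx 1.5$)
$Z = 17$ ($Z = 39 - 22 = 17$)
$r{\left(l \right)} = 1$
$D = -2249837690$ ($D = 27347 \left(-82270\right) = -2249837690$)
$\frac{D}{24 Z + r{\left(B \right)}} = - \frac{2249837690}{24 \cdot 17 + 1} = - \frac{2249837690}{408 + 1} = - \frac{2249837690}{409}$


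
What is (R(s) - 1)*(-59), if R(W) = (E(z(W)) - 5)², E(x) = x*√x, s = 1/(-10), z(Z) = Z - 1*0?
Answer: -1415941/1000 - 59*I*√10/10 ≈ -1415.9 - 18.657*I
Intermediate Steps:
z(Z) = Z (z(Z) = Z + 0 = Z)
s = -⅒ ≈ -0.10000
E(x) = x^(3/2)
R(W) = (-5 + W^(3/2))² (R(W) = (W^(3/2) - 5)² = (-5 + W^(3/2))²)
(R(s) - 1)*(-59) = ((-5 + (-⅒)^(3/2))² - 1)*(-59) = ((-5 - I*√10/100)² - 1)*(-59) = (-1 + (-5 - I*√10/100)²)*(-59) = 59 - 59*(-5 - I*√10/100)²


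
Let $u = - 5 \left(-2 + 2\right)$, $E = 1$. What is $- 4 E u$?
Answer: $0$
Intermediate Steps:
$u = 0$ ($u = \left(-5\right) 0 = 0$)
$- 4 E u = \left(-4\right) 1 \cdot 0 = \left(-4\right) 0 = 0$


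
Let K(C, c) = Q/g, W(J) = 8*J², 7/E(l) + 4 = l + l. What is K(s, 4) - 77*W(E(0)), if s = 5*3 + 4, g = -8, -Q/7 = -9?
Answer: -15155/8 ≈ -1894.4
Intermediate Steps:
Q = 63 (Q = -7*(-9) = 63)
E(l) = 7/(-4 + 2*l) (E(l) = 7/(-4 + (l + l)) = 7/(-4 + 2*l))
s = 19 (s = 15 + 4 = 19)
K(C, c) = -63/8 (K(C, c) = 63/(-8) = 63*(-⅛) = -63/8)
K(s, 4) - 77*W(E(0)) = -63/8 - 616*(7/(2*(-2 + 0)))² = -63/8 - 616*((7/2)/(-2))² = -63/8 - 616*((7/2)*(-½))² = -63/8 - 616*(-7/4)² = -63/8 - 616*49/16 = -63/8 - 77*49/2 = -63/8 - 3773/2 = -15155/8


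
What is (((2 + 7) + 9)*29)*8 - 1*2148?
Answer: 2028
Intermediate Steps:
(((2 + 7) + 9)*29)*8 - 1*2148 = ((9 + 9)*29)*8 - 2148 = (18*29)*8 - 2148 = 522*8 - 2148 = 4176 - 2148 = 2028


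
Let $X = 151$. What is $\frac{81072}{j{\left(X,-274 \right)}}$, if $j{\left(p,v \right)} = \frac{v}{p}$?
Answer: $- \frac{6120936}{137} \approx -44678.0$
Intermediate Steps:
$\frac{81072}{j{\left(X,-274 \right)}} = \frac{81072}{\left(-274\right) \frac{1}{151}} = \frac{81072}{- \frac{274}{151}} = 81072 \left(- \frac{151}{274}\right) = - \frac{6120936}{137}$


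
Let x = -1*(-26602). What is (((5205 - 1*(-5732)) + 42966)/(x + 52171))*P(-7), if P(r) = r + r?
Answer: -754642/78773 ≈ -9.5800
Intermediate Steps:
x = 26602
P(r) = 2*r
(((5205 - 1*(-5732)) + 42966)/(x + 52171))*P(-7) = (((5205 - 1*(-5732)) + 42966)/(26602 + 52171))*(2*(-7)) = (((5205 + 5732) + 42966)/78773)*(-14) = ((10937 + 42966)*(1/78773))*(-14) = (53903*(1/78773))*(-14) = (53903/78773)*(-14) = -754642/78773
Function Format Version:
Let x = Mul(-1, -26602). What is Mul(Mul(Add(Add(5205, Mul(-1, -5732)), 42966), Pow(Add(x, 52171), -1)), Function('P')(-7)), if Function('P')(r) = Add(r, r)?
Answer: Rational(-754642, 78773) ≈ -9.5800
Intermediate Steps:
x = 26602
Function('P')(r) = Mul(2, r)
Mul(Mul(Add(Add(5205, Mul(-1, -5732)), 42966), Pow(Add(x, 52171), -1)), Function('P')(-7)) = Mul(Mul(Add(Add(5205, Mul(-1, -5732)), 42966), Pow(Add(26602, 52171), -1)), Mul(2, -7)) = Mul(Mul(Add(Add(5205, 5732), 42966), Pow(78773, -1)), -14) = Mul(Mul(Add(10937, 42966), Rational(1, 78773)), -14) = Mul(Mul(53903, Rational(1, 78773)), -14) = Mul(Rational(53903, 78773), -14) = Rational(-754642, 78773)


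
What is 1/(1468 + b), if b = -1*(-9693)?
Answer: 1/11161 ≈ 8.9598e-5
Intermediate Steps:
b = 9693
1/(1468 + b) = 1/(1468 + 9693) = 1/11161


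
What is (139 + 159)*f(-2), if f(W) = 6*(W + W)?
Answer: -7152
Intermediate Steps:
f(W) = 12*W (f(W) = 6*(2*W) = 12*W)
(139 + 159)*f(-2) = (139 + 159)*(12*(-2)) = 298*(-24) = -7152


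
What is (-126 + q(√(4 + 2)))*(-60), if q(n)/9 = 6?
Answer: 4320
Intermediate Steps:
q(n) = 54 (q(n) = 9*6 = 54)
(-126 + q(√(4 + 2)))*(-60) = (-126 + 54)*(-60) = -72*(-60) = 4320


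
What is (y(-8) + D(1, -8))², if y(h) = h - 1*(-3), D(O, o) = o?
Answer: 169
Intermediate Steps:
y(h) = 3 + h (y(h) = h + 3 = 3 + h)
(y(-8) + D(1, -8))² = ((3 - 8) - 8)² = (-5 - 8)² = (-13)² = 169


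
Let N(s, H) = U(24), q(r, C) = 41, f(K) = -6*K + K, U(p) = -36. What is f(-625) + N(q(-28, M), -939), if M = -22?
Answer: 3089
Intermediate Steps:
f(K) = -5*K
N(s, H) = -36
f(-625) + N(q(-28, M), -939) = -5*(-625) - 36 = 3125 - 36 = 3089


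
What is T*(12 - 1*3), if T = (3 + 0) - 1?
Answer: 18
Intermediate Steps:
T = 2 (T = 3 - 1 = 2)
T*(12 - 1*3) = 2*(12 - 1*3) = 2*(12 - 3) = 2*9 = 18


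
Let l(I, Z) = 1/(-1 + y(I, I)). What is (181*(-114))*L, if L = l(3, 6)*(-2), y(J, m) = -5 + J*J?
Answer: 13756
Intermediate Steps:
y(J, m) = -5 + J**2
l(I, Z) = 1/(-6 + I**2) (l(I, Z) = 1/(-1 + (-5 + I**2)) = 1/(-6 + I**2))
L = -2/3 (L = -2/(-6 + 3**2) = -2/(-6 + 9) = -2/3 ≈ -0.66667)
(181*(-114))*L = (181*(-114))*(-2/3) = -20634*(-2/3) = 13756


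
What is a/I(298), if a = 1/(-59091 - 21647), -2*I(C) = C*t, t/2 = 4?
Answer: 1/96239696 ≈ 1.0391e-8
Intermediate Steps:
t = 8 (t = 2*4 = 8)
I(C) = -4*C (I(C) = -C*8/2 = -4*C)
a = -1/80738 (a = 1/(-80738) = -1/80738 ≈ -1.2386e-5)
a/I(298) = -1/(80738*((-4*298))) = -1/80738/(-1192) = -1/80738*(-1/1192) = 1/96239696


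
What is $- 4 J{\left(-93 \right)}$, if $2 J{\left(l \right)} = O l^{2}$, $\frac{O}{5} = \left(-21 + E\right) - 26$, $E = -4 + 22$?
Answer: $2508210$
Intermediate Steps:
$E = 18$
$O = -145$ ($O = 5 \left(\left(-21 + 18\right) - 26\right) = 5 \left(-3 - 26\right) = 5 \left(-29\right) = -145$)
$J{\left(l \right)} = - \frac{145 l^{2}}{2}$ ($J{\left(l \right)} = \frac{\left(-145\right) l^{2}}{2} = - \frac{145 l^{2}}{2}$)
$- 4 J{\left(-93 \right)} = - 4 \left(- \frac{145 \left(-93\right)^{2}}{2}\right) = - 4 \left(\left(- \frac{145}{2}\right) 8649\right) = \left(-4\right) \left(- \frac{1254105}{2}\right) = 2508210$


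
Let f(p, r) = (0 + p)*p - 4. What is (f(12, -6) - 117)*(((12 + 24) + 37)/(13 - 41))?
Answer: -1679/28 ≈ -59.964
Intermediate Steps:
f(p, r) = -4 + p**2 (f(p, r) = p*p - 4 = p**2 - 4 = -4 + p**2)
(f(12, -6) - 117)*(((12 + 24) + 37)/(13 - 41)) = ((-4 + 12**2) - 117)*(((12 + 24) + 37)/(13 - 41)) = ((-4 + 144) - 117)*((36 + 37)/(-28)) = (140 - 117)*(73*(-1/28)) = 23*(-73/28) = -1679/28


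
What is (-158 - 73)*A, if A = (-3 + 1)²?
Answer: -924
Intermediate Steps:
A = 4 (A = (-2)² = 4)
(-158 - 73)*A = (-158 - 73)*4 = -231*4 = -924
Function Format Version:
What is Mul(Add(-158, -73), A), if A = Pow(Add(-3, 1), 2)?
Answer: -924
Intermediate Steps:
A = 4 (A = Pow(-2, 2) = 4)
Mul(Add(-158, -73), A) = Mul(Add(-158, -73), 4) = Mul(-231, 4) = -924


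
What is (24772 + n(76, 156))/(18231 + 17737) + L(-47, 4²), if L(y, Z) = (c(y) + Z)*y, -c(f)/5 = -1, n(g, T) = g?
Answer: -2217223/2248 ≈ -986.31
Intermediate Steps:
c(f) = 5 (c(f) = -5*(-1) = 5)
L(y, Z) = y*(5 + Z) (L(y, Z) = (5 + Z)*y = y*(5 + Z))
(24772 + n(76, 156))/(18231 + 17737) + L(-47, 4²) = (24772 + 76)/(18231 + 17737) - 47*(5 + 4²) = 24848/35968 - 47*(5 + 16) = 24848*(1/35968) - 47*21 = 1553/2248 - 987 = -2217223/2248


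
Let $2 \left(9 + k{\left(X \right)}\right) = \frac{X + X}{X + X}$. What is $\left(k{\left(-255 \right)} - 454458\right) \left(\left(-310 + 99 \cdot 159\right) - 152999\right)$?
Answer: $62520047472$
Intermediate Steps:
$k{\left(X \right)} = - \frac{17}{2}$ ($k{\left(X \right)} = -9 + \frac{\left(X + X\right) \frac{1}{X + X}}{2} = -9 + \frac{2 X \frac{1}{2 X}}{2} = -9 + \frac{1}{2} \cdot 1 = -9 + \frac{1}{2} = - \frac{17}{2}$)
$\left(k{\left(-255 \right)} - 454458\right) \left(\left(-310 + 99 \cdot 159\right) - 152999\right) = \left(- \frac{17}{2} - 454458\right) \left(\left(-310 + 99 \cdot 159\right) - 152999\right) = - \frac{908933 \left(\left(-310 + 15741\right) - 152999\right)}{2} = - \frac{908933 \left(15431 - 152999\right)}{2} = \left(- \frac{908933}{2}\right) \left(-137568\right) = 62520047472$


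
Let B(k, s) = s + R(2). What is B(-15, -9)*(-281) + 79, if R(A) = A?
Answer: 2046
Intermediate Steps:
B(k, s) = 2 + s (B(k, s) = s + 2 = 2 + s)
B(-15, -9)*(-281) + 79 = (2 - 9)*(-281) + 79 = -7*(-281) + 79 = 1967 + 79 = 2046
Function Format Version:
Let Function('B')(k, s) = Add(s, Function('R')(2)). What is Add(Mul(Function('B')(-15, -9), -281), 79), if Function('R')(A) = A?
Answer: 2046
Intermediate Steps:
Function('B')(k, s) = Add(2, s) (Function('B')(k, s) = Add(s, 2) = Add(2, s))
Add(Mul(Function('B')(-15, -9), -281), 79) = Add(Mul(Add(2, -9), -281), 79) = Add(Mul(-7, -281), 79) = Add(1967, 79) = 2046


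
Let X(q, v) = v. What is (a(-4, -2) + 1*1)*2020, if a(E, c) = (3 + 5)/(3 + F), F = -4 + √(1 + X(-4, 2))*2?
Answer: 38380/11 + 32320*√3/11 ≈ 8578.2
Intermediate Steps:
F = -4 + 2*√3 (F = -4 + √(1 + 2)*2 = -4 + √3*2 = -4 + 2*√3 ≈ -0.53590)
a(E, c) = 8/(-1 + 2*√3) (a(E, c) = (3 + 5)/(3 + (-4 + 2*√3)) = 8/(-1 + 2*√3))
(a(-4, -2) + 1*1)*2020 = ((8/11 + 16*√3/11) + 1*1)*2020 = ((8/11 + 16*√3/11) + 1)*2020 = (19/11 + 16*√3/11)*2020 = 38380/11 + 32320*√3/11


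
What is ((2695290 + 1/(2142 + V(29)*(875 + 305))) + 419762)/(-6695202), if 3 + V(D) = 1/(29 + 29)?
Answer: -41484185825/89162236768 ≈ -0.46527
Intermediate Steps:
V(D) = -173/58 (V(D) = -3 + 1/(29 + 29) = -3 + 1/58 = -173/58)
((2695290 + 1/(2142 + V(29)*(875 + 305))) + 419762)/(-6695202) = ((2695290 + 1/(2142 - 173*(875 + 305)/58)) + 419762)/(-6695202) = ((2695290 + 1/(2142 - 173/58*1180)) + 419762)*(-1/6695202) = ((2695290 + 1/(2142 - 102070/29)) + 419762)*(-1/6695202) = ((2695290 + 1/(-39952/29)) + 419762)*(-1/6695202) = ((2695290 - 29/39952) + 419762)*(-1/6695202) = (107682226051/39952 + 419762)*(-1/6695202) = (124452557475/39952)*(-1/6695202) = -41484185825/89162236768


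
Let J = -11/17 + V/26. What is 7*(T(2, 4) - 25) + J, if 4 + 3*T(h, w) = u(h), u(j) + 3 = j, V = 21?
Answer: -247307/1326 ≈ -186.51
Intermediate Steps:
u(j) = -3 + j
T(h, w) = -7/3 + h/3 (T(h, w) = -4/3 + (-3 + h)/3 = -4/3 + (-1 + h/3) = -7/3 + h/3)
J = 71/442 (J = -11/17 + 21/26 = 71/442 ≈ 0.16063)
7*(T(2, 4) - 25) + J = 7*((-7/3 + (1/3)*2) - 25) + 71/442 = 7*((-7/3 + 2/3) - 25) + 71/442 = 7*(-5/3 - 25) + 71/442 = 7*(-80/3) + 71/442 = -560/3 + 71/442 = -247307/1326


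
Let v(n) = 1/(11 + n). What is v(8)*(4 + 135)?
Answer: 139/19 ≈ 7.3158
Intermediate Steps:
v(8)*(4 + 135) = (4 + 135)/(11 + 8) = 139/19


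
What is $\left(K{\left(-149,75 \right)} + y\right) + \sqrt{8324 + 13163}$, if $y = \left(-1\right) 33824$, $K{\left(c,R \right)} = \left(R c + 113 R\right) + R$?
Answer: $-36449 + \sqrt{21487} \approx -36302.0$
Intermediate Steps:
$K{\left(c,R \right)} = 114 R + R c$ ($K{\left(c,R \right)} = \left(113 R + R c\right) + R = 114 R + R c$)
$y = -33824$
$\left(K{\left(-149,75 \right)} + y\right) + \sqrt{8324 + 13163} = \left(75 \left(114 - 149\right) - 33824\right) + \sqrt{8324 + 13163} = \left(75 \left(-35\right) - 33824\right) + \sqrt{21487} = \left(-2625 - 33824\right) + \sqrt{21487} = -36449 + \sqrt{21487}$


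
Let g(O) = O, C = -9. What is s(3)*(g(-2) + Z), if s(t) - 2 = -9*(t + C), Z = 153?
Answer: 8456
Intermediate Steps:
s(t) = 83 - 9*t (s(t) = 2 - 9*(t - 9) = 2 - 9*(-9 + t) = 2 + (81 - 9*t) = 83 - 9*t)
s(3)*(g(-2) + Z) = (83 - 9*3)*(-2 + 153) = (83 - 27)*151 = 56*151 = 8456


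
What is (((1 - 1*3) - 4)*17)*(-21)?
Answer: 2142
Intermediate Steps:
(((1 - 1*3) - 4)*17)*(-21) = (((1 - 3) - 4)*17)*(-21) = ((-2 - 4)*17)*(-21) = -6*17*(-21) = -102*(-21) = 2142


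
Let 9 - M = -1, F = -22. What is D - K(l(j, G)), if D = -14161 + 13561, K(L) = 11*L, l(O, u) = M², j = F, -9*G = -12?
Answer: -1700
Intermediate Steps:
G = 4/3 (G = -⅑*(-12) = 4/3 ≈ 1.3333)
j = -22
M = 10 (M = 9 - 1*(-1) = 9 + 1 = 10)
l(O, u) = 100 (l(O, u) = 10² = 100)
D = -600
D - K(l(j, G)) = -600 - 11*100 = -600 - 1*1100 = -600 - 1100 = -1700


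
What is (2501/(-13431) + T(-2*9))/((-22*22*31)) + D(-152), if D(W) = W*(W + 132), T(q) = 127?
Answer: 153153804431/50379681 ≈ 3040.0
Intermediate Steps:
D(W) = W*(132 + W)
(2501/(-13431) + T(-2*9))/((-22*22*31)) + D(-152) = (2501/(-13431) + 127)/((-22*22*31)) - 152*(132 - 152) = (2501*(-1/13431) + 127)/((-484*31)) - 152*(-20) = (-2501/13431 + 127)/(-15004) + 3040 = (1703236/13431)*(-1/15004) + 3040 = -425809/50379681 + 3040 = 153153804431/50379681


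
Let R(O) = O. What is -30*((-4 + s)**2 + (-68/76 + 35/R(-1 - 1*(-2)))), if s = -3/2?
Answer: -73365/38 ≈ -1930.7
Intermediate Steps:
s = -3/2 (s = -3*1/2 = -3/2 ≈ -1.5000)
-30*((-4 + s)**2 + (-68/76 + 35/R(-1 - 1*(-2)))) = -30*((-4 - 3/2)**2 + (-68/76 + 35/(-1 - 1*(-2)))) = -30*((-11/2)**2 + (-68*1/76 + 35/(-1 + 2))) = -30*(121/4 + (-17/19 + 35/1)) = -30*(121/4 + (-17/19 + 35*1)) = -30*(121/4 + (-17/19 + 35)) = -30*(121/4 + 648/19) = -30*4891/76 = -73365/38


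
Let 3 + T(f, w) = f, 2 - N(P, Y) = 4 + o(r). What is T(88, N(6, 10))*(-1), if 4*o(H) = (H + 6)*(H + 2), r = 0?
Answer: -85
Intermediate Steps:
o(H) = (2 + H)*(6 + H)/4 (o(H) = ((H + 6)*(H + 2))/4 = ((6 + H)*(2 + H))/4 = ((2 + H)*(6 + H))/4 = (2 + H)*(6 + H)/4)
N(P, Y) = -5 (N(P, Y) = 2 - (4 + (3 + 2*0 + (¼)*0²)) = 2 - (4 + (3 + 0 + (¼)*0)) = 2 - (4 + (3 + 0 + 0)) = 2 - (4 + 3) = 2 - 1*7 = 2 - 7 = -5)
T(f, w) = -3 + f
T(88, N(6, 10))*(-1) = (-3 + 88)*(-1) = 85*(-1) = -85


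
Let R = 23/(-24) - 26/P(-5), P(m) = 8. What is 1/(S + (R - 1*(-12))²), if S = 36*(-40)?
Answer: -576/794471 ≈ -0.00072501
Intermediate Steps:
S = -1440
R = -101/24 (R = 23/(-24) - 26/8 = 23*(-1/24) - 26*⅛ = -23/24 - 13/4 = -101/24 ≈ -4.2083)
1/(S + (R - 1*(-12))²) = 1/(-1440 + (-101/24 - 1*(-12))²) = 1/(-1440 + (-101/24 + 12)²) = 1/(-1440 + (187/24)²) = 1/(-1440 + 34969/576) = 1/(-794471/576) = -576/794471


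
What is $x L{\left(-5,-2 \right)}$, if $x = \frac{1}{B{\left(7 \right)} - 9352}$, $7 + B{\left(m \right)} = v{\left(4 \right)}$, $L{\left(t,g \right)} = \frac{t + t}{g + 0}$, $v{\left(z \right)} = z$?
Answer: $- \frac{1}{1871} \approx -0.00053447$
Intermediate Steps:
$L{\left(t,g \right)} = \frac{2 t}{g}$
$B{\left(m \right)} = -3$ ($B{\left(m \right)} = -7 + 4 = -3$)
$x = - \frac{1}{9355}$ ($x = \frac{1}{-3 - 9352} = \frac{1}{-9355} = - \frac{1}{9355} \approx -0.00010689$)
$x L{\left(-5,-2 \right)} = - \frac{2 \left(-5\right) \frac{1}{-2}}{9355} = - \frac{2 \left(-5\right) \left(- \frac{1}{2}\right)}{9355} = \left(- \frac{1}{9355}\right) 5 = - \frac{1}{1871}$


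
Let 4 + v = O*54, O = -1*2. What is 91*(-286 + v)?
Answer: -36218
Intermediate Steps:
O = -2
v = -112 (v = -4 - 2*54 = -4 - 108 = -112)
91*(-286 + v) = 91*(-286 - 112) = 91*(-398) = -36218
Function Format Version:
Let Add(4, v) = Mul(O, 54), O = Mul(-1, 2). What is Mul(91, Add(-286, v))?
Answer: -36218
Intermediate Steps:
O = -2
v = -112 (v = Add(-4, Mul(-2, 54)) = Add(-4, -108) = -112)
Mul(91, Add(-286, v)) = Mul(91, Add(-286, -112)) = Mul(91, -398) = -36218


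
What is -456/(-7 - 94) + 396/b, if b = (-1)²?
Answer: 40452/101 ≈ 400.51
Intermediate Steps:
b = 1
-456/(-7 - 94) + 396/b = -456/(-7 - 94) + 396/1 = -456/(-101) + 396*1 = -456*(-1/101) + 396 = 456/101 + 396 = 40452/101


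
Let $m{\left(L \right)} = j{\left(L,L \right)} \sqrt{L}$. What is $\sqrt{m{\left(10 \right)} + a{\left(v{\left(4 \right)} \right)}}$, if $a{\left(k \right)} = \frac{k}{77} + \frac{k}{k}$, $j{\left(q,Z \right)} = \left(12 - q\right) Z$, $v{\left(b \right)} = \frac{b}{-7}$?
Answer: $\frac{\sqrt{5885 + 118580 \sqrt{10}}}{77} \approx 8.0149$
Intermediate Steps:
$v{\left(b \right)} = - \frac{b}{7}$ ($v{\left(b \right)} = b \left(- \frac{1}{7}\right) = - \frac{b}{7}$)
$j{\left(q,Z \right)} = Z \left(12 - q\right)$
$a{\left(k \right)} = 1 + \frac{k}{77}$ ($a{\left(k \right)} = k \frac{1}{77} + 1 = \frac{k}{77} + 1 = 1 + \frac{k}{77}$)
$m{\left(L \right)} = L^{\frac{3}{2}} \left(12 - L\right)$ ($m{\left(L \right)} = L \left(12 - L\right) \sqrt{L} = L^{\frac{3}{2}} \left(12 - L\right)$)
$\sqrt{m{\left(10 \right)} + a{\left(v{\left(4 \right)} \right)}} = \sqrt{10^{\frac{3}{2}} \left(12 - 10\right) + \left(1 + \frac{\left(- \frac{1}{7}\right) 4}{77}\right)} = \sqrt{10 \sqrt{10} \left(12 - 10\right) + \left(1 + \frac{1}{77} \left(- \frac{4}{7}\right)\right)} = \sqrt{10 \sqrt{10} \cdot 2 + \left(1 - \frac{4}{539}\right)} = \sqrt{20 \sqrt{10} + \frac{535}{539}} = \sqrt{\frac{535}{539} + 20 \sqrt{10}}$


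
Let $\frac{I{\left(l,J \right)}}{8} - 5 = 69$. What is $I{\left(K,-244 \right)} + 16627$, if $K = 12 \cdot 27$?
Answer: $17219$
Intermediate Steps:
$K = 324$
$I{\left(l,J \right)} = 592$ ($I{\left(l,J \right)} = 40 + 8 \cdot 69 = 40 + 552 = 592$)
$I{\left(K,-244 \right)} + 16627 = 592 + 16627 = 17219$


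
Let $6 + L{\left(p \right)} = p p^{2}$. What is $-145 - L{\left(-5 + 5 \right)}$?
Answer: $-139$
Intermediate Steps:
$L{\left(p \right)} = -6 + p^{3}$ ($L{\left(p \right)} = -6 + p p^{2} = -6 + p^{3}$)
$-145 - L{\left(-5 + 5 \right)} = -145 - \left(-6 + \left(-5 + 5\right)^{3}\right) = -145 - \left(-6 + 0^{3}\right) = -145 - \left(-6 + 0\right) = -145 - -6 = -145 + 6 = -139$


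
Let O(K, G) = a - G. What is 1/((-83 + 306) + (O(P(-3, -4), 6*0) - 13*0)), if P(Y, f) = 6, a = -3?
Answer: 1/220 ≈ 0.0045455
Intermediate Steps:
O(K, G) = -3 - G
1/((-83 + 306) + (O(P(-3, -4), 6*0) - 13*0)) = 1/((-83 + 306) + ((-3 - 6*0) - 13*0)) = 1/(223 + ((-3 - 1*0) + 0)) = 1/(223 + ((-3 + 0) + 0)) = 1/(223 + (-3 + 0)) = 1/(223 - 3) = 1/220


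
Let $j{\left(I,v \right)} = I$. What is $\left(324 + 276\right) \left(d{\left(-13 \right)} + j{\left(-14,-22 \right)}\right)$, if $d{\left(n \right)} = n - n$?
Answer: $-8400$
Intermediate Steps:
$d{\left(n \right)} = 0$
$\left(324 + 276\right) \left(d{\left(-13 \right)} + j{\left(-14,-22 \right)}\right) = \left(324 + 276\right) \left(0 - 14\right) = 600 \left(-14\right) = -8400$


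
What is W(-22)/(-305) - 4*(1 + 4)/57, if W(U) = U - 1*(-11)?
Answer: -5473/17385 ≈ -0.31481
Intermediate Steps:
W(U) = 11 + U (W(U) = U + 11 = 11 + U)
W(-22)/(-305) - 4*(1 + 4)/57 = (11 - 22)/(-305) - 4*(1 + 4)/57 = -11*(-1/305) - 4*5*(1/57) = 11/305 - 20*1/57 = 11/305 - 20/57 = -5473/17385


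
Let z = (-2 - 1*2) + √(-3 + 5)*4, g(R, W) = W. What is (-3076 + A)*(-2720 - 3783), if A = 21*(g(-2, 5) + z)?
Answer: 19866665 - 546252*√2 ≈ 1.9094e+7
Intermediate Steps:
z = -4 + 4*√2 (z = (-2 - 2) + √2*4 = -4 + 4*√2 ≈ 1.6569)
A = 21 + 84*√2 (A = 21*(5 + (-4 + 4*√2)) = 21*(1 + 4*√2) = 21 + 84*√2 ≈ 139.79)
(-3076 + A)*(-2720 - 3783) = (-3076 + (21 + 84*√2))*(-2720 - 3783) = (-3055 + 84*√2)*(-6503) = 19866665 - 546252*√2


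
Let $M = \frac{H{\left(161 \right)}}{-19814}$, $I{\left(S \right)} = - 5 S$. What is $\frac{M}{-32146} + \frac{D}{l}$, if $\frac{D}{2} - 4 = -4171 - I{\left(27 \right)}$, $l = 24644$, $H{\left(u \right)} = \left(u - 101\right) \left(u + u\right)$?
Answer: $- \frac{320988427746}{981048134971} \approx -0.32719$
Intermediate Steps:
$H{\left(u \right)} = 2 u \left(-101 + u\right)$ ($H{\left(u \right)} = \left(-101 + u\right) 2 u = 2 u \left(-101 + u\right)$)
$D = -8064$ ($D = 8 + 2 \left(-4171 - \left(-5\right) 27\right) = 8 + 2 \left(-4171 - -135\right) = 8 + 2 \left(-4171 + 135\right) = 8 + 2 \left(-4036\right) = 8 - 8072 = -8064$)
$M = - \frac{9660}{9907}$ ($M = \frac{2 \cdot 161 \left(-101 + 161\right)}{-19814} = 2 \cdot 161 \cdot 60 \left(- \frac{1}{19814}\right) = 19320 \left(- \frac{1}{19814}\right) = - \frac{9660}{9907} \approx -0.97507$)
$\frac{M}{-32146} + \frac{D}{l} = - \frac{9660}{9907 \left(-32146\right)} - \frac{8064}{24644} = \left(- \frac{9660}{9907}\right) \left(- \frac{1}{32146}\right) - \frac{2016}{6161} = \frac{4830}{159235211} - \frac{2016}{6161} = - \frac{320988427746}{981048134971}$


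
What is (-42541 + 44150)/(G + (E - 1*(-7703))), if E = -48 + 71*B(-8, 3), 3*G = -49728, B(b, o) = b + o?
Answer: -1609/9276 ≈ -0.17346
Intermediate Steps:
G = -16576 (G = (⅓)*(-49728) = -16576)
E = -403 (E = -48 + 71*(-8 + 3) = -48 + 71*(-5) = -48 - 355 = -403)
(-42541 + 44150)/(G + (E - 1*(-7703))) = (-42541 + 44150)/(-16576 + (-403 - 1*(-7703))) = 1609/(-16576 + (-403 + 7703)) = 1609/(-16576 + 7300) = 1609/(-9276) = 1609*(-1/9276) = -1609/9276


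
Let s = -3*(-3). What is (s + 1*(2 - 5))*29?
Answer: 174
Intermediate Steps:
s = 9
(s + 1*(2 - 5))*29 = (9 + 1*(2 - 5))*29 = (9 + 1*(-3))*29 = (9 - 3)*29 = 6*29 = 174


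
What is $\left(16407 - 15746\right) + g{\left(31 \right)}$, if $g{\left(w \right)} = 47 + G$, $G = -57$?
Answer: $651$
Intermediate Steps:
$g{\left(w \right)} = -10$ ($g{\left(w \right)} = 47 - 57 = -10$)
$\left(16407 - 15746\right) + g{\left(31 \right)} = \left(16407 - 15746\right) - 10 = 661 - 10 = 651$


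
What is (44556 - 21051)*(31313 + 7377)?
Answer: 909408450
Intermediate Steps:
(44556 - 21051)*(31313 + 7377) = 23505*38690 = 909408450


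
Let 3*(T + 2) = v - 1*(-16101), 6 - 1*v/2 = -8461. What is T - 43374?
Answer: -97093/3 ≈ -32364.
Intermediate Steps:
v = 16934 (v = 12 - 2*(-8461) = 12 + 16922 = 16934)
T = 33029/3 (T = -2 + (16934 - 1*(-16101))/3 = -2 + (16934 + 16101)/3 = -2 + (1/3)*33035 = -2 + 33035/3 = 33029/3 ≈ 11010.)
T - 43374 = 33029/3 - 43374 = -97093/3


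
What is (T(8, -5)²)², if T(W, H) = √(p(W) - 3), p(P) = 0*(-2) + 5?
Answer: 4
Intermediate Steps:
p(P) = 5 (p(P) = 0 + 5 = 5)
T(W, H) = √2 (T(W, H) = √(5 - 3) = √2)
(T(8, -5)²)² = ((√2)²)² = 2² = 4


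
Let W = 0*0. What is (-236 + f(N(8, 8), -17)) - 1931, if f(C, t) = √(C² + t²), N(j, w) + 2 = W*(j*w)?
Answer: -2167 + √293 ≈ -2149.9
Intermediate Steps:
W = 0
N(j, w) = -2 (N(j, w) = -2 + 0*(j*w) = -2 + 0 = -2)
(-236 + f(N(8, 8), -17)) - 1931 = (-236 + √((-2)² + (-17)²)) - 1931 = (-236 + √(4 + 289)) - 1931 = (-236 + √293) - 1931 = -2167 + √293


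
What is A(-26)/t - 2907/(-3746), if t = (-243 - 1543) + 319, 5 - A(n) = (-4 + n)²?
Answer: 7617239/5495382 ≈ 1.3861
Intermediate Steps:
A(n) = 5 - (-4 + n)²
t = -1467 (t = -1786 + 319 = -1467)
A(-26)/t - 2907/(-3746) = (5 - (-4 - 26)²)/(-1467) - 2907/(-3746) = (5 - 1*(-30)²)*(-1/1467) - 2907*(-1/3746) = (5 - 1*900)*(-1/1467) + 2907/3746 = (5 - 900)*(-1/1467) + 2907/3746 = -895*(-1/1467) + 2907/3746 = 895/1467 + 2907/3746 = 7617239/5495382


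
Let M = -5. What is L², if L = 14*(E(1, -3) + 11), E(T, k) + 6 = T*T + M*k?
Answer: 86436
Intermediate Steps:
E(T, k) = -6 + T² - 5*k (E(T, k) = -6 + (T*T - 5*k) = -6 + (T² - 5*k) = -6 + T² - 5*k)
L = 294 (L = 14*((-6 + 1² - 5*(-3)) + 11) = 14*((-6 + 1 + 15) + 11) = 14*(10 + 11) = 14*21 = 294)
L² = 294² = 86436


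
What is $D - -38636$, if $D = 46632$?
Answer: $85268$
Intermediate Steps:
$D - -38636 = 46632 - -38636 = 46632 + 38636 = 85268$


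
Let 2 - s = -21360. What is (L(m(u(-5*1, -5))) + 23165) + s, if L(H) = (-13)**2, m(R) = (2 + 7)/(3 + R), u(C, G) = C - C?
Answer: 44696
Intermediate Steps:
u(C, G) = 0
m(R) = 9/(3 + R)
s = 21362 (s = 2 - 1*(-21360) = 2 + 21360 = 21362)
L(H) = 169
(L(m(u(-5*1, -5))) + 23165) + s = (169 + 23165) + 21362 = 23334 + 21362 = 44696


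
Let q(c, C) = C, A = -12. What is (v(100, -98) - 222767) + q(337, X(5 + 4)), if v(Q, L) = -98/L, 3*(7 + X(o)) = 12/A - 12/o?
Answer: -2004964/9 ≈ -2.2277e+5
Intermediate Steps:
X(o) = -22/3 - 4/o (X(o) = -7 + (12/(-12) - 12/o)/3 = -7 + (12*(-1/12) - 12/o)/3 = -7 + (-1 - 12/o)/3 = -7 + (-1/3 - 4/o) = -22/3 - 4/o)
(v(100, -98) - 222767) + q(337, X(5 + 4)) = (-98/(-98) - 222767) + (-22/3 - 4/(5 + 4)) = (-98*(-1/98) - 222767) + (-22/3 - 4/9) = (1 - 222767) + (-22/3 - 4*1/9) = -222766 + (-22/3 - 4/9) = -222766 - 70/9 = -2004964/9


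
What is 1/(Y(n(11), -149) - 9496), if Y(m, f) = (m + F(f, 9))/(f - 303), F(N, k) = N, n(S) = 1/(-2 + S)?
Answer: -1017/9657097 ≈ -0.00010531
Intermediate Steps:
Y(m, f) = (f + m)/(-303 + f) (Y(m, f) = (m + f)/(f - 303) = (f + m)/(-303 + f))
1/(Y(n(11), -149) - 9496) = 1/((-149 + 1/(-2 + 11))/(-303 - 149) - 9496) = 1/((-149 + 1/9)/(-452) - 9496) = 1/(-(-149 + ⅑)/452 - 9496) = 1/(-1/452*(-1340/9) - 9496) = 1/(335/1017 - 9496) = 1/(-9657097/1017) = -1017/9657097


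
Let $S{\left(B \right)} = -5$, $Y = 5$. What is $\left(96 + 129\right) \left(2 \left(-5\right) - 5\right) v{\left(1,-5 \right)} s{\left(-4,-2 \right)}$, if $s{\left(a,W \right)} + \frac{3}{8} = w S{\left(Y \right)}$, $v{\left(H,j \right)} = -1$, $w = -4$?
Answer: $\frac{529875}{8} \approx 66234.0$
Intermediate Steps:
$s{\left(a,W \right)} = \frac{157}{8}$ ($s{\left(a,W \right)} = - \frac{3}{8} - -20 = - \frac{3}{8} + 20 = \frac{157}{8}$)
$\left(96 + 129\right) \left(2 \left(-5\right) - 5\right) v{\left(1,-5 \right)} s{\left(-4,-2 \right)} = \left(96 + 129\right) \left(2 \left(-5\right) - 5\right) \left(-1\right) \frac{157}{8} = 225 \left(-10 - 5\right) \left(-1\right) \frac{157}{8} = 225 \left(-15\right) \left(-1\right) \frac{157}{8} = 225 \cdot 15 \cdot \frac{157}{8} = 225 \cdot \frac{2355}{8} = \frac{529875}{8}$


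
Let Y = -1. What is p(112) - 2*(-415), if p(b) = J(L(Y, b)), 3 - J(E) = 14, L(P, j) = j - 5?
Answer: 819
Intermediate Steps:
L(P, j) = -5 + j
J(E) = -11 (J(E) = 3 - 1*14 = 3 - 14 = -11)
p(b) = -11
p(112) - 2*(-415) = -11 - 2*(-415) = -11 - 1*(-830) = -11 + 830 = 819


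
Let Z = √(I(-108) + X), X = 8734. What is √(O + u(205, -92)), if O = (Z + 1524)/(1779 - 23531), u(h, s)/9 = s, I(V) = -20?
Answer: √(-97950234840 - 5438*√8714)/10876 ≈ 28.776*I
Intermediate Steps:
u(h, s) = 9*s
Z = √8714 (Z = √(-20 + 8734) = √8714 ≈ 93.349)
O = -381/5438 - √8714/21752 (O = (√8714 + 1524)/(1779 - 23531) = (1524 + √8714)/(-21752) = (1524 + √8714)*(-1/21752) = -381/5438 - √8714/21752 ≈ -0.074354)
√(O + u(205, -92)) = √((-381/5438 - √8714/21752) + 9*(-92)) = √((-381/5438 - √8714/21752) - 828) = √(-4503045/5438 - √8714/21752)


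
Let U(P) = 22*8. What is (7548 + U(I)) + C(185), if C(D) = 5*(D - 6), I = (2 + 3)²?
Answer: 8619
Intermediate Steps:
I = 25 (I = 5² = 25)
U(P) = 176
C(D) = -30 + 5*D (C(D) = 5*(-6 + D) = -30 + 5*D)
(7548 + U(I)) + C(185) = (7548 + 176) + (-30 + 5*185) = 7724 + (-30 + 925) = 7724 + 895 = 8619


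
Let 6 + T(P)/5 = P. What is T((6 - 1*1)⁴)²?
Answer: 9579025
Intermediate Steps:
T(P) = -30 + 5*P
T((6 - 1*1)⁴)² = (-30 + 5*(6 - 1*1)⁴)² = (-30 + 5*(6 - 1)⁴)² = (-30 + 5*5⁴)² = (-30 + 5*625)² = (-30 + 3125)² = 3095² = 9579025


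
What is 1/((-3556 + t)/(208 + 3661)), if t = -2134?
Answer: -3869/5690 ≈ -0.67997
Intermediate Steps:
1/((-3556 + t)/(208 + 3661)) = 1/((-3556 - 2134)/(208 + 3661)) = 1/(-5690/3869) = -3869/5690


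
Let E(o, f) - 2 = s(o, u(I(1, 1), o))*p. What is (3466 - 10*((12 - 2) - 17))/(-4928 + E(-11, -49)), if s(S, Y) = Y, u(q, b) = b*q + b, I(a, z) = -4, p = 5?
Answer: -3536/4761 ≈ -0.74270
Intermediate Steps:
u(q, b) = b + b*q
E(o, f) = 2 - 15*o (E(o, f) = 2 + (o*(1 - 4))*5 = 2 + (o*(-3))*5 = 2 - 3*o*5 = 2 - 15*o)
(3466 - 10*((12 - 2) - 17))/(-4928 + E(-11, -49)) = (3466 - 10*((12 - 2) - 17))/(-4928 + (2 - 15*(-11))) = (3466 - 10*(10 - 17))/(-4928 + (2 + 165)) = (3466 - 10*(-7))/(-4928 + 167) = (3466 + 70)/(-4761) = 3536*(-1/4761) = -3536/4761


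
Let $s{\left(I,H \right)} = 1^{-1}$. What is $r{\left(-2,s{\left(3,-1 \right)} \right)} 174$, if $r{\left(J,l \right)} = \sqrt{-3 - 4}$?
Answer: $174 i \sqrt{7} \approx 460.36 i$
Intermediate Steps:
$s{\left(I,H \right)} = 1$
$r{\left(J,l \right)} = i \sqrt{7}$ ($r{\left(J,l \right)} = \sqrt{-7} = i \sqrt{7}$)
$r{\left(-2,s{\left(3,-1 \right)} \right)} 174 = i \sqrt{7} \cdot 174 = 174 i \sqrt{7}$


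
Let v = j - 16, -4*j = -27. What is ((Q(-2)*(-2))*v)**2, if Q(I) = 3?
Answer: 12321/4 ≈ 3080.3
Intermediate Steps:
j = 27/4 (j = -1/4*(-27) = 27/4 ≈ 6.7500)
v = -37/4 (v = 27/4 - 16 = -37/4 ≈ -9.2500)
((Q(-2)*(-2))*v)**2 = ((3*(-2))*(-37/4))**2 = (-6*(-37/4))**2 = (111/2)**2 = 12321/4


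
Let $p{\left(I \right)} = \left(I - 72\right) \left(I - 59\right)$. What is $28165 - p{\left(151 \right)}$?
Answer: $20897$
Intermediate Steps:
$p{\left(I \right)} = \left(-72 + I\right) \left(-59 + I\right)$
$28165 - p{\left(151 \right)} = 28165 - \left(4248 + 151^{2} - 19781\right) = 28165 - \left(4248 + 22801 - 19781\right) = 28165 - 7268 = 20897$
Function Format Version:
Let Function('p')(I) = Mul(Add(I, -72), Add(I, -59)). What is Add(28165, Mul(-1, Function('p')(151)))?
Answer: 20897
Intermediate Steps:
Function('p')(I) = Mul(Add(-72, I), Add(-59, I))
Add(28165, Mul(-1, Function('p')(151))) = Add(28165, Mul(-1, Add(4248, Pow(151, 2), Mul(-131, 151)))) = Add(28165, Mul(-1, Add(4248, 22801, -19781))) = Add(28165, Mul(-1, 7268)) = Add(28165, -7268) = 20897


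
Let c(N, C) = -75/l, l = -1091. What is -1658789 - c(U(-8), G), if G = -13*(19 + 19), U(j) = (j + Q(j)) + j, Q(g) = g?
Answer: -1809738874/1091 ≈ -1.6588e+6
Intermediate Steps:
U(j) = 3*j (U(j) = (j + j) + j = 2*j + j = 3*j)
G = -494 (G = -13*38 = -494)
c(N, C) = 75/1091 (c(N, C) = -75/(-1091) = -75*(-1/1091) = 75/1091)
-1658789 - c(U(-8), G) = -1658789 - 1*75/1091 = -1658789 - 75/1091 = -1809738874/1091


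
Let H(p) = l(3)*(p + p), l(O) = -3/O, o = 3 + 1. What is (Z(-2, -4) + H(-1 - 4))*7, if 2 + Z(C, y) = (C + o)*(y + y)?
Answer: -56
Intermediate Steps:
o = 4
Z(C, y) = -2 + 2*y*(4 + C) (Z(C, y) = -2 + (C + 4)*(y + y) = -2 + (4 + C)*(2*y) = -2 + 2*y*(4 + C))
H(p) = -2*p (H(p) = (-3/3)*(p + p) = (-3*⅓)*(2*p) = -2*p)
(Z(-2, -4) + H(-1 - 4))*7 = ((-2 + 8*(-4) + 2*(-2)*(-4)) - 2*(-1 - 4))*7 = ((-2 - 32 + 16) - 2*(-5))*7 = (-18 + 10)*7 = -8*7 = -56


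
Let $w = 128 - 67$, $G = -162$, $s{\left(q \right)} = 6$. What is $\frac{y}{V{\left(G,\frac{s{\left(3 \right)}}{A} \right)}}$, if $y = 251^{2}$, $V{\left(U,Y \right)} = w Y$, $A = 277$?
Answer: $\frac{17451277}{366} \approx 47681.0$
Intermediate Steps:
$w = 61$ ($w = 128 - 67 = 61$)
$V{\left(U,Y \right)} = 61 Y$
$y = 63001$
$\frac{y}{V{\left(G,\frac{s{\left(3 \right)}}{A} \right)}} = \frac{63001}{61 \cdot \frac{6}{277}} = \frac{63001}{\frac{366}{277}} = 63001 \cdot \frac{277}{366} = \frac{17451277}{366}$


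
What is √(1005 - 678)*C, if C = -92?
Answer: -92*√327 ≈ -1663.6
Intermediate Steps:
√(1005 - 678)*C = √(1005 - 678)*(-92) = √327*(-92) = -92*√327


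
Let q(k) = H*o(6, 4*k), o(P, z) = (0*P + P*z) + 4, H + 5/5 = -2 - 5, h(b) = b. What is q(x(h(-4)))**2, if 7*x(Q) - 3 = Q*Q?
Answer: 14992384/49 ≈ 3.0597e+5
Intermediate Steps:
H = -8 (H = -1 + (-2 - 5) = -1 - 7 = -8)
x(Q) = 3/7 + Q**2/7 (x(Q) = 3/7 + (Q*Q)/7 = 3/7 + Q**2/7)
o(P, z) = 4 + P*z (o(P, z) = (0 + P*z) + 4 = P*z + 4 = 4 + P*z)
q(k) = -32 - 192*k (q(k) = -8*(4 + 6*(4*k)) = -8*(4 + 24*k) = -32 - 192*k)
q(x(h(-4)))**2 = (-32 - 192*(3/7 + (1/7)*(-4)**2))**2 = (-32 - 192*(3/7 + (1/7)*16))**2 = (-32 - 192*(3/7 + 16/7))**2 = (-32 - 192*19/7)**2 = (-32 - 3648/7)**2 = (-3872/7)**2 = 14992384/49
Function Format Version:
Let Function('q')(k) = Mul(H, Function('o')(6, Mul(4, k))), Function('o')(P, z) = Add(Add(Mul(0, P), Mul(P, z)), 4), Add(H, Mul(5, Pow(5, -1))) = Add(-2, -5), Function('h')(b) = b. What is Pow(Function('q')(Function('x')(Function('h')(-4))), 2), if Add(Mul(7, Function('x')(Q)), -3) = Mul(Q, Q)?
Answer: Rational(14992384, 49) ≈ 3.0597e+5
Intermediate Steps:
H = -8 (H = Add(-1, Add(-2, -5)) = Add(-1, -7) = -8)
Function('x')(Q) = Add(Rational(3, 7), Mul(Rational(1, 7), Pow(Q, 2))) (Function('x')(Q) = Add(Rational(3, 7), Mul(Rational(1, 7), Mul(Q, Q))) = Add(Rational(3, 7), Mul(Rational(1, 7), Pow(Q, 2))))
Function('o')(P, z) = Add(4, Mul(P, z)) (Function('o')(P, z) = Add(Add(0, Mul(P, z)), 4) = Add(Mul(P, z), 4) = Add(4, Mul(P, z)))
Function('q')(k) = Add(-32, Mul(-192, k)) (Function('q')(k) = Mul(-8, Add(4, Mul(6, Mul(4, k)))) = Mul(-8, Add(4, Mul(24, k))) = Add(-32, Mul(-192, k)))
Pow(Function('q')(Function('x')(Function('h')(-4))), 2) = Pow(Add(-32, Mul(-192, Add(Rational(3, 7), Mul(Rational(1, 7), Pow(-4, 2))))), 2) = Pow(Add(-32, Mul(-192, Add(Rational(3, 7), Mul(Rational(1, 7), 16)))), 2) = Pow(Add(-32, Mul(-192, Add(Rational(3, 7), Rational(16, 7)))), 2) = Pow(Add(-32, Mul(-192, Rational(19, 7))), 2) = Pow(Add(-32, Rational(-3648, 7)), 2) = Pow(Rational(-3872, 7), 2) = Rational(14992384, 49)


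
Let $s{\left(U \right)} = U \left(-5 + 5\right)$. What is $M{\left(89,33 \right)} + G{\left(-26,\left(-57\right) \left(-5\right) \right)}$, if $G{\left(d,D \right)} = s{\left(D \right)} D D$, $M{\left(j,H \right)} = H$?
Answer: $33$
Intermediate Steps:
$s{\left(U \right)} = 0$ ($s{\left(U \right)} = U 0 = 0$)
$G{\left(d,D \right)} = 0$ ($G{\left(d,D \right)} = 0 D D = 0 D = 0$)
$M{\left(89,33 \right)} + G{\left(-26,\left(-57\right) \left(-5\right) \right)} = 33 + 0 = 33$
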